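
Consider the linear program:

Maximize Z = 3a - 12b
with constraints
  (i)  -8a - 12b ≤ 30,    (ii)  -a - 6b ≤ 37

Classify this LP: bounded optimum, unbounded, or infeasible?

unbounded

From the feasible point (22/3, -133/18), moving in the direction (6, -1) keeps every constraint satisfied while Z increases without bound.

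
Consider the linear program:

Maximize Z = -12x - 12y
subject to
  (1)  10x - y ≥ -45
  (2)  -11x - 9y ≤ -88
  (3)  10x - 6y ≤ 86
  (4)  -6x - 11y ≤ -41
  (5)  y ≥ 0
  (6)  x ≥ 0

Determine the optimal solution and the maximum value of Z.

x = 8, y = 0, maximum Z = -96

Feasible corners and Z = -12x - 12y:
  (0, 45) → Z = -540
  (8, 0) → Z = -96
  (0, 88/9) → Z = -352/3
  (43/5, 0) → Z = -516/5
The feasible region is unbounded (it extends along (3, 5), (1, 10)), but Z strictly decreases along every unbounded feasible direction, so there is no improving ray and the maximum is attained at a vertex.

The binding constraints are -11x - 9y = -88 and y = 0.
Solving simultaneously gives x = 8, y = 0.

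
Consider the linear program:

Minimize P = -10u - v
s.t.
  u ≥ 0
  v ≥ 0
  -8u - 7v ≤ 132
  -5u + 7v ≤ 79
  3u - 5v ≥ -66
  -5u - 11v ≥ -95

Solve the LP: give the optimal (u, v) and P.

Feasible corners and P = -10u - v:
  (0, 0) → P = 0
  (0, 95/11) → P = -95/11
  (19, 0) → P = -190

At the optimal vertex, v = 0 and -5u - 11v = -95.
Solving simultaneously gives u = 19, v = 0.

u = 19, v = 0, minimum P = -190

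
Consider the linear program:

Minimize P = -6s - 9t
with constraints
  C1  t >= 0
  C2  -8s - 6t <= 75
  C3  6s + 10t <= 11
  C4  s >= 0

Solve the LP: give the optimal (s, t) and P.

Vertices and P = -6s - 9t:
  (11/6, 0) → P = -11
  (0, 0) → P = 0
  (0, 11/10) → P = -99/10

The binding constraints are t = 0 and 6s + 10t = 11.
Solving simultaneously gives s = 11/6, t = 0.

s = 11/6, t = 0, minimum P = -11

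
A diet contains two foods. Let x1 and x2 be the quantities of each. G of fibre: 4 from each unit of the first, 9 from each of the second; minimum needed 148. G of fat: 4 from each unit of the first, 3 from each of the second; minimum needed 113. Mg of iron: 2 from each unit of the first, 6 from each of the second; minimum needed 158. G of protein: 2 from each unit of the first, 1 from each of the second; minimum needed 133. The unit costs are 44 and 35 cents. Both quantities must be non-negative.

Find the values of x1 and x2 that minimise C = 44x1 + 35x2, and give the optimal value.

x1 = 64, x2 = 5, minimum C = 2991

Vertices and C = 44x1 + 35x2:
  (0, 133) → C = 4655
  (79, 0) → C = 3476
  (64, 5) → C = 2991
The feasible region is unbounded (it extends along (0, 1), (1, 0)), but C strictly increases along every unbounded feasible direction, so there is no improving ray and the minimum is attained at a vertex.

The binding constraints are 2x1 + 6x2 = 158 and 2x1 + x2 = 133.
Solving simultaneously gives x1 = 64, x2 = 5.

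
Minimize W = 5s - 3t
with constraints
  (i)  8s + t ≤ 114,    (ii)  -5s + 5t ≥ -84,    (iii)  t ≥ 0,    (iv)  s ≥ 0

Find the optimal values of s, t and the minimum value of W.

Feasible corners and W = 5s - 3t:
  (57/4, 0) → W = 285/4
  (0, 114) → W = -342
  (0, 0) → W = 0

The binding constraints are 8s + t = 114 and s = 0.
Solving simultaneously gives s = 0, t = 114.

s = 0, t = 114, minimum W = -342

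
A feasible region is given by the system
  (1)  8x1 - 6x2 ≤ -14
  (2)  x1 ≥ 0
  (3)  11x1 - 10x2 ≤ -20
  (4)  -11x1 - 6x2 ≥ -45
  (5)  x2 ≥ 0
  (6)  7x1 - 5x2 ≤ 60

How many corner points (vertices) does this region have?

Of the 15 pairwise boundary intersections, those satisfying every inequality are:
  (0, 7/3)
  (31/19, 257/57)
  (0, 15/2)

3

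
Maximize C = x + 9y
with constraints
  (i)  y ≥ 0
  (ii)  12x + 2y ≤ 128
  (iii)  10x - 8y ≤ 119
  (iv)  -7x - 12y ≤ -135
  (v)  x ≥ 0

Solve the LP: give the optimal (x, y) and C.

x = 0, y = 64, maximum C = 576

Corner points and C = x + 9y:
  (633/65, 362/65) → C = 3891/65
  (0, 64) → C = 576
  (0, 45/4) → C = 405/4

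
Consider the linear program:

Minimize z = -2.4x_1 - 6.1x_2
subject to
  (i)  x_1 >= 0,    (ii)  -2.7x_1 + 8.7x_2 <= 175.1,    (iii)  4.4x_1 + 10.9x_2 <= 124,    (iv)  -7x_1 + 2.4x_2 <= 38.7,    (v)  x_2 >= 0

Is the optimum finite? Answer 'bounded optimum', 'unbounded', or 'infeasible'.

Feasible corners and z = -2.4x_1 - 6.1x_2:
  (0, 1240/109) → z = -7564/109
  (0, 0) → z = 0
  (310/11, 0) → z = -744/11
The feasible region has finitely many vertices and no improving ray; the minimum is -7564/109 at (0, 1240/109).

bounded optimum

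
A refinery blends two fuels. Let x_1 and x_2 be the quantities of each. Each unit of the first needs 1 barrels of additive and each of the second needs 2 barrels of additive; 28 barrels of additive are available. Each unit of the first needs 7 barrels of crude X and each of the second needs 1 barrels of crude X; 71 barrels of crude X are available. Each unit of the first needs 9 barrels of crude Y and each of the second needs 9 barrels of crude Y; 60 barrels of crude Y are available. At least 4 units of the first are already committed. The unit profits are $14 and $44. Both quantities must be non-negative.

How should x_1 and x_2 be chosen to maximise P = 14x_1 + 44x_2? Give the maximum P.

Corner points and P = 14x_1 + 44x_2:
  (20/3, 0) → P = 280/3
  (4, 0) → P = 56
  (4, 8/3) → P = 520/3

The optimum lies where 9x_1 + 9x_2 = 60 and x_1 = 4.
Solving simultaneously gives x_1 = 4, x_2 = 8/3.

x_1 = 4, x_2 = 8/3, maximum P = 520/3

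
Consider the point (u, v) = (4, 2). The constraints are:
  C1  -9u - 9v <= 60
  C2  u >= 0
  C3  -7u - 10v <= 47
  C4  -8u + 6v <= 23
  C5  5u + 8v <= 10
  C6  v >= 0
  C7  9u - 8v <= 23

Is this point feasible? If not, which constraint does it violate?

not feasible — violates C5

Constraint C5: 5u + 8v = 36, which is not ≤ 10. All other constraints are satisfied.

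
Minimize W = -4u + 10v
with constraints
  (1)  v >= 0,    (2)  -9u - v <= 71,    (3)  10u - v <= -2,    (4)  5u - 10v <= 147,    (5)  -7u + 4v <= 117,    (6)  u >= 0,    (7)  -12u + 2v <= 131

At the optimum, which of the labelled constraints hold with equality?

Feasible corners and W = -4u + 10v:
  (109/33, 1156/33) → W = 3708/11
  (0, 2) → W = 20
  (0, 117/4) → W = 585/2

The minimum is at (0, 2). Substituting into each constraint, equality holds for (3) and (6); the remaining constraints have slack.

(3) and (6)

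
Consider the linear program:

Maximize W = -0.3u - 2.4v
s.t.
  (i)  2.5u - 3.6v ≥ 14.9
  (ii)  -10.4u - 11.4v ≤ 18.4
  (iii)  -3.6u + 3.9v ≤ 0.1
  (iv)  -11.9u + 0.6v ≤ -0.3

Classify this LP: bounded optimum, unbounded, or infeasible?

From the feasible point (11/7, -64/21), moving in the direction (11.4, -10.4) keeps every constraint satisfied while W increases without bound.

unbounded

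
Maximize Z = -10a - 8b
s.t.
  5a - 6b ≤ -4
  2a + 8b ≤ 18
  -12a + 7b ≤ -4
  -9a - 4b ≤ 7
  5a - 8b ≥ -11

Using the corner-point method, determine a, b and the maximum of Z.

The optimum lies where 5a - 6b = -4 and -12a + 7b = -4.
Solving simultaneously gives a = 52/37, b = 68/37.

a = 52/37, b = 68/37, maximum Z = -1064/37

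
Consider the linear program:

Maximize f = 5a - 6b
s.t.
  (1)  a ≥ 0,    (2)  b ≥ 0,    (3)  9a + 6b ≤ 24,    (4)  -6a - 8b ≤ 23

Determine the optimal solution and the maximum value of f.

a = 8/3, b = 0, maximum f = 40/3

Extreme points and f = 5a - 6b:
  (0, 0) → f = 0
  (0, 4) → f = -24
  (8/3, 0) → f = 40/3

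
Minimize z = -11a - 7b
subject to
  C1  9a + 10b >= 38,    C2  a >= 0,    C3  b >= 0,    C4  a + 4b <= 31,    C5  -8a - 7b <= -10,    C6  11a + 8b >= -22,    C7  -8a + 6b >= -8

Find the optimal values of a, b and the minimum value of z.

Corner points and z = -11a - 7b:
  (0, 19/5) → z = -133/5
  (154/67, 116/67) → z = -2506/67
  (0, 31/4) → z = -217/4
  (109/19, 120/19) → z = -2039/19

At the optimal vertex, a + 4b = 31 and -8a + 6b = -8.
Solving simultaneously gives a = 109/19, b = 120/19.

a = 109/19, b = 120/19, minimum z = -2039/19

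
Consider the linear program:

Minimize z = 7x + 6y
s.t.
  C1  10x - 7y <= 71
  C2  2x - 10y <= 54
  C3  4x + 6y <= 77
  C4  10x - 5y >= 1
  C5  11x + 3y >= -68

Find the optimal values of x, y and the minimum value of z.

Vertices and z = 7x + 6y:
  (166/43, -199/43) → z = -32/43
  (965/88, 243/44) → z = 9671/88
  (-26/9, -269/45) → z = -2524/45
  (391/80, 383/40) → z = 7333/80

x = -26/9, y = -269/45, minimum z = -2524/45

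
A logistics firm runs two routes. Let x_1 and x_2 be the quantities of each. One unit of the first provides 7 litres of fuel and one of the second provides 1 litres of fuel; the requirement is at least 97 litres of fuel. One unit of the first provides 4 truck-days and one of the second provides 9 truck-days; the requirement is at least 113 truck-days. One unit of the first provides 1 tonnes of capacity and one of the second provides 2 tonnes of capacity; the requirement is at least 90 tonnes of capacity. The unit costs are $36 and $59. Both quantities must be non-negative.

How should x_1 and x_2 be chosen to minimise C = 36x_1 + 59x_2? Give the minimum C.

x_1 = 8, x_2 = 41, minimum C = 2707

Feasible corners and C = 36x_1 + 59x_2:
  (0, 97) → C = 5723
  (90, 0) → C = 3240
  (8, 41) → C = 2707
The feasible region is unbounded (it extends along (0, 1), (1, 0)), but C strictly increases along every unbounded feasible direction, so there is no improving ray and the minimum is attained at a vertex.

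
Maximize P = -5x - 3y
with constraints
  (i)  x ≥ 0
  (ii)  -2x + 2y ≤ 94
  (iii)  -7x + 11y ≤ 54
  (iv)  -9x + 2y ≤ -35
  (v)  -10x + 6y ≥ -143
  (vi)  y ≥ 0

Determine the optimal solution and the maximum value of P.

x = 35/9, y = 0, maximum P = -175/9

Corner points and P = -5x - 3y:
  (29/5, 43/5) → P = -274/5
  (1897/68, 1541/68) → P = -3527/17
  (35/9, 0) → P = -175/9
  (143/10, 0) → P = -143/2

The optimum lies where -9x + 2y = -35 and y = 0.
Solving simultaneously gives x = 35/9, y = 0.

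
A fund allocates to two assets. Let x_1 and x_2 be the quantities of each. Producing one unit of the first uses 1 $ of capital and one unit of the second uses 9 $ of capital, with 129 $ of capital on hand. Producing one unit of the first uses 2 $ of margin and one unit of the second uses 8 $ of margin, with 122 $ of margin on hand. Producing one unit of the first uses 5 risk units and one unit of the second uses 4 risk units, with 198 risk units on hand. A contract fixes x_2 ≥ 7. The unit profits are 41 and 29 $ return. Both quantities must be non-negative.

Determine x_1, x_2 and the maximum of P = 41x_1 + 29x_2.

Feasible corners and P = 41x_1 + 29x_2:
  (0, 43/3) → P = 1247/3
  (0, 7) → P = 203
  (33/5, 68/5) → P = 665
  (33, 7) → P = 1556

x_1 = 33, x_2 = 7, maximum P = 1556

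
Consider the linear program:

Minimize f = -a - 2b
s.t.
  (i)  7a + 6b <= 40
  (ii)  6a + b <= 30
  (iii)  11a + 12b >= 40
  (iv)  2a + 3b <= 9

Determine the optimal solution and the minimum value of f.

a = 4/3, b = 19/9, minimum f = -50/9

Corner points and f = -a - 2b:
  (320/61, -90/61) → f = -140/61
  (81/16, -3/8) → f = -69/16
  (4/3, 19/9) → f = -50/9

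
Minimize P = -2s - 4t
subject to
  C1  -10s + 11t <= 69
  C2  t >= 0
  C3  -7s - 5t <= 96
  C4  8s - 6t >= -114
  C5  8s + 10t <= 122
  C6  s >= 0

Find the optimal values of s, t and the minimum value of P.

s = 163/47, t = 443/47, minimum P = -2098/47

At the optimal vertex, -10s + 11t = 69 and 8s + 10t = 122.
Solving simultaneously gives s = 163/47, t = 443/47.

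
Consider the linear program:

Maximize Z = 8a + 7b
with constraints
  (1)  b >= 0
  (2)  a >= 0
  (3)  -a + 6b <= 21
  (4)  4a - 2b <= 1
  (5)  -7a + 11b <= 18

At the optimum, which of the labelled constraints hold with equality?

(4) and (5)

Vertices and Z = 8a + 7b:
  (0, 0) → Z = 0
  (1/4, 0) → Z = 2
  (0, 18/11) → Z = 126/11
  (47/30, 79/30) → Z = 929/30

The maximum is at (47/30, 79/30). Substituting into each constraint, equality holds for (4) and (5); the remaining constraints have slack.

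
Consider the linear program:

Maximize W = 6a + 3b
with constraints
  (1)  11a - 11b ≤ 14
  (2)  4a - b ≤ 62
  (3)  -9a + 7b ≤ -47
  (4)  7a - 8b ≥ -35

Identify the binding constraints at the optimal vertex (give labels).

Feasible corners and W = 6a + 3b:
  (668/33, 626/33) → W = 1962/11
  (419/22, 391/22) → W = 3687/22
  (387/19, 370/19) → W = 3432/19

The maximum is at (387/19, 370/19). Substituting into each constraint, equality holds for (2) and (3); the remaining constraints have slack.

(2) and (3)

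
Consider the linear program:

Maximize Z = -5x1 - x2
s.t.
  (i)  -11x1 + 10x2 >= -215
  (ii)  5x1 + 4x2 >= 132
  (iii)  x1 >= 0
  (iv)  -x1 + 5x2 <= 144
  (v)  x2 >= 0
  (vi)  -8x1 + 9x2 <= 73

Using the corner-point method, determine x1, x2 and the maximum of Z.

x1 = 128/11, x2 = 203/11, maximum Z = -843/11

Feasible corners and Z = -5x1 - x2:
  (1090/47, 377/94) → Z = -11277/94
  (503/9, 1799/45) → Z = -14374/45
  (128/11, 203/11) → Z = -843/11
  (931/31, 1079/31) → Z = -5734/31

The optimum lies where 5x1 + 4x2 = 132 and -8x1 + 9x2 = 73.
Solving simultaneously gives x1 = 128/11, x2 = 203/11.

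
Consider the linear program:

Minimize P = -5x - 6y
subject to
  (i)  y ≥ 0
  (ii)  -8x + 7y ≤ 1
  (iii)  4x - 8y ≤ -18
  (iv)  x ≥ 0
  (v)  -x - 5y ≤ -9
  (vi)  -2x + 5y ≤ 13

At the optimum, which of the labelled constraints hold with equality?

(iii) and (vi)

Corner points and P = -5x - 6y:
  (59/18, 35/9) → P = -715/18
  (43/13, 51/13) → P = -521/13
  (7/2, 4) → P = -83/2

The minimum is at (7/2, 4). Substituting into each constraint, equality holds for (iii) and (vi); the remaining constraints have slack.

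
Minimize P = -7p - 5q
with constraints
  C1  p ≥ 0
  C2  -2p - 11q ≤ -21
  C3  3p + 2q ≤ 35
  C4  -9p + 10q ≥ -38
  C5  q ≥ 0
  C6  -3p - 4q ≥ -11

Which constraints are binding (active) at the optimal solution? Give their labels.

C2 and C6

Extreme points and P = -7p - 5q:
  (0, 21/11) → P = -105/11
  (0, 11/4) → P = -55/4
  (37/25, 41/25) → P = -464/25

The minimum is at (37/25, 41/25). Substituting into each constraint, equality holds for C2 and C6; the remaining constraints have slack.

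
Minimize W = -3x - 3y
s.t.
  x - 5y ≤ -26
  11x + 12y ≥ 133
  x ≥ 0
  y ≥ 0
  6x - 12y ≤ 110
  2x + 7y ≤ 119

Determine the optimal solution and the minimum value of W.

Extreme points and W = -3x - 3y:
  (353/67, 419/67) → W = -2316/67
  (413/17, 171/17) → W = -1752/17
  (0, 133/12) → W = -133/4
  (0, 17) → W = -51

The optimum lies where x - 5y = -26 and 2x + 7y = 119.
Solving simultaneously gives x = 413/17, y = 171/17.

x = 413/17, y = 171/17, minimum W = -1752/17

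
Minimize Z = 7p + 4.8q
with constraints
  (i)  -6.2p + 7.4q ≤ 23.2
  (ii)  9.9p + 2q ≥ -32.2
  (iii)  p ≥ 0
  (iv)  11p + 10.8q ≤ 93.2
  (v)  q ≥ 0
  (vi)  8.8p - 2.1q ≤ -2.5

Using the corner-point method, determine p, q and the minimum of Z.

p = 0, q = 25/21, minimum Z = 40/7

Vertices and Z = 7p + 4.8q:
  (0, 116/37) → Z = 2784/185
  (1511/2605, 9433/2605) → Z = 279277/13025
  (0, 25/21) → Z = 40/7

The optimum lies where p = 0 and 8.8p - 2.1q = -2.5.
Solving simultaneously gives p = 0, q = 25/21.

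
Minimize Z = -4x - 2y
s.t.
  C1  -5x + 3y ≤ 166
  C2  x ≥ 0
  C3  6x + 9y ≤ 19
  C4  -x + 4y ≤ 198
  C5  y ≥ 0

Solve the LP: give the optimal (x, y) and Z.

x = 19/6, y = 0, minimum Z = -38/3

Extreme points and Z = -4x - 2y:
  (0, 19/9) → Z = -38/9
  (0, 0) → Z = 0
  (19/6, 0) → Z = -38/3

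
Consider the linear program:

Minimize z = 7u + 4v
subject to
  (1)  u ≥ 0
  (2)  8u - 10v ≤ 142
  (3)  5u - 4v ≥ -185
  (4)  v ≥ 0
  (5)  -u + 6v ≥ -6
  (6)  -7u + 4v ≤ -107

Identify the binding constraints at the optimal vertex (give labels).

(5) and (6)

Feasible corners and z = 7u + 4v:
  (396/19, 47/19) → z = 2960/19
  (146, 915/4) → z = 1937
  (309/19, 65/38) → z = 2293/19
The feasible region is unbounded (it extends along (5, 4), (4, 5)), but z strictly increases along every unbounded feasible direction, so there is no improving ray and the minimum is attained at a vertex.

The minimum is at (309/19, 65/38). Substituting into each constraint, equality holds for (5) and (6); the remaining constraints have slack.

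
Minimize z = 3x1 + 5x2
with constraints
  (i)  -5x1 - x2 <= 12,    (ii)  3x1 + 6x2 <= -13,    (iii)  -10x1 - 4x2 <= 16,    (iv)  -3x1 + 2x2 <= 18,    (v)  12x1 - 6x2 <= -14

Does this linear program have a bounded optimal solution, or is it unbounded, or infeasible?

The boundaries -5x1 - x2 = 12 and 3x1 + 6x2 = -13 meet at (-59/27, -29/27), but that point violates -10x1 - 4x2 ≤ 16. Every candidate vertex is excluded by some other constraint, so the feasible region is empty.

infeasible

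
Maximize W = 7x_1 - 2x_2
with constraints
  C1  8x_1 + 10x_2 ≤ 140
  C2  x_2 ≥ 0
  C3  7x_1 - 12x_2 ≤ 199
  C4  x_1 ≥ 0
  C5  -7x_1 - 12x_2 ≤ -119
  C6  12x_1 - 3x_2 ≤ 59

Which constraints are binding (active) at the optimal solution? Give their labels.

C5 and C6

Vertices and W = 7x_1 - 2x_2:
  (0, 14) → W = -28
  (505/72, 151/18) → W = 2327/72
  (0, 119/12) → W = -119/6
  (71/11, 203/33) → W = 1085/33

The maximum is at (71/11, 203/33). Substituting into each constraint, equality holds for C5 and C6; the remaining constraints have slack.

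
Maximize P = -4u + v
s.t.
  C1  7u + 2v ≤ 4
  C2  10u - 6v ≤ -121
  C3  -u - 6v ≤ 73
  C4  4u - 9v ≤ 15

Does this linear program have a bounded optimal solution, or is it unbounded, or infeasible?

unbounded

From the feasible point (-109/31, 887/62), moving in the direction (-2, 7) keeps every constraint satisfied while P increases without bound.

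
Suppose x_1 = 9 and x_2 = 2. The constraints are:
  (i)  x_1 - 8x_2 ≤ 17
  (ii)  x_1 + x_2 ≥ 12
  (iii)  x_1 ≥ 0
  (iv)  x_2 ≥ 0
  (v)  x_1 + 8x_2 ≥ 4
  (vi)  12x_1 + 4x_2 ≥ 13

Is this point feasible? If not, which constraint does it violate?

Constraint (ii): x_1 + x_2 = 11, which is not ≥ 12. All other constraints are satisfied.

not feasible — violates (ii)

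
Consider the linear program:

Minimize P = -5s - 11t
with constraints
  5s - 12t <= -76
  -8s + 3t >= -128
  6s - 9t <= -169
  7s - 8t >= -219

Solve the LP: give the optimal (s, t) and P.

s = 1681/43, t = 2648/43, minimum P = -37533/43

Vertices and P = -5s - 11t:
  (553/18, 1060/27) → P = -31615/54
  (1681/43, 2648/43) → P = -37533/43
  (-619/15, -131/15) → P = 1512/5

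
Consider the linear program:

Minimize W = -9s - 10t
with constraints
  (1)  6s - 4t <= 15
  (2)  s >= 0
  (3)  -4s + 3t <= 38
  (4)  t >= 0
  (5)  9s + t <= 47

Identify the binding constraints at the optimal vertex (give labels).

(3) and (5)

Vertices and W = -9s - 10t:
  (5/2, 0) → W = -45/2
  (29/6, 7/2) → W = -157/2
  (0, 38/3) → W = -380/3
  (0, 0) → W = 0
  (103/31, 530/31) → W = -6227/31

The minimum is at (103/31, 530/31). Substituting into each constraint, equality holds for (3) and (5); the remaining constraints have slack.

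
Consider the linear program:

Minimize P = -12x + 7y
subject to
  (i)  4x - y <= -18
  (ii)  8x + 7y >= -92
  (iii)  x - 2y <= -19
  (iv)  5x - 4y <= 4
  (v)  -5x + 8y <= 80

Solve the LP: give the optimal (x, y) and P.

x = -17/7, y = 58/7, minimum P = 610/7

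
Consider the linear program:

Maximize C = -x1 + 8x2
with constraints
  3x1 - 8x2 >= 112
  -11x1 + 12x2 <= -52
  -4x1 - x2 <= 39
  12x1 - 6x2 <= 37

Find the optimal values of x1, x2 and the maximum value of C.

x1 = -188/39, x2 = -411/26, maximum C = -4744/39

Extreme points and C = -x1 + 8x2:
  (-40/7, -113/7) → C = -864/7
  (-188/39, -411/26) → C = -4744/39
  (-197/36, -154/9) → C = -1577/12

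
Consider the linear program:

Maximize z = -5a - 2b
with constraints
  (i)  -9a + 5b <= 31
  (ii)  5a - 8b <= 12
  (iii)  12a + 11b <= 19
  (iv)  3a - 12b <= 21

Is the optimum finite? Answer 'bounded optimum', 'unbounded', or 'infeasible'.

bounded optimum

Vertices and z = -5a - 2b:
  (-82/53, 181/53) → z = 48/53
  (-159/31, -94/31) → z = 983/31
  (284/151, -49/151) → z = -1322/151
  (-2/3, -23/12) → z = 43/6
The feasible region has finitely many vertices and no improving ray; the maximum is 983/31 at (-159/31, -94/31).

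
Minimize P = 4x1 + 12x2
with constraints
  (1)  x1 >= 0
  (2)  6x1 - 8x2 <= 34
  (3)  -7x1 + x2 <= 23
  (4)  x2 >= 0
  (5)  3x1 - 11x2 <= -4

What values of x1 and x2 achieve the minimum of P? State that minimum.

Feasible corners and P = 4x1 + 12x2:
  (0, 23) → P = 276
  (0, 4/11) → P = 48/11
  (29/3, 3) → P = 224/3
The feasible region is unbounded (it extends along (1, 7), (4, 3)), but P strictly increases along every unbounded feasible direction, so there is no improving ray and the minimum is attained at a vertex.

The binding constraints are x1 = 0 and 3x1 - 11x2 = -4.
Solving simultaneously gives x1 = 0, x2 = 4/11.

x1 = 0, x2 = 4/11, minimum P = 48/11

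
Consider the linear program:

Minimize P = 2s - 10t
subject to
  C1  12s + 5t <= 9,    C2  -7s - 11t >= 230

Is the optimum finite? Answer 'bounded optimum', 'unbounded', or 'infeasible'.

From the feasible point (1249/97, -2823/97), moving in the direction (-11, 7) keeps every constraint satisfied while P decreases without bound.

unbounded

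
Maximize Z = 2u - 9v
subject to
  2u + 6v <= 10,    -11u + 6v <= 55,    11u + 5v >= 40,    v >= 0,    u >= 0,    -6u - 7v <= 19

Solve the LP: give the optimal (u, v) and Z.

Corner points and Z = 2u - 9v:
  (95/28, 15/28) → Z = 55/28
  (5, 0) → Z = 10
  (40/11, 0) → Z = 80/11

u = 5, v = 0, maximum Z = 10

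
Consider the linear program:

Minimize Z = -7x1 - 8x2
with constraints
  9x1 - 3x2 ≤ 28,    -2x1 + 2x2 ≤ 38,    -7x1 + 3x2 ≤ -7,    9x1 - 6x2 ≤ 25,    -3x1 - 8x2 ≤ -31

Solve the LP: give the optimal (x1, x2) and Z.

x1 = 21/2, x2 = 133/6, minimum Z = -1505/6

Vertices and Z = -7x1 - 8x2:
  (21/2, 133/6) → Z = -1505/6
  (317/81, 65/27) → Z = -3779/81
  (149/65, 196/65) → Z = -2611/65

At the optimal vertex, 9x1 - 3x2 = 28 and -7x1 + 3x2 = -7.
Solving simultaneously gives x1 = 21/2, x2 = 133/6.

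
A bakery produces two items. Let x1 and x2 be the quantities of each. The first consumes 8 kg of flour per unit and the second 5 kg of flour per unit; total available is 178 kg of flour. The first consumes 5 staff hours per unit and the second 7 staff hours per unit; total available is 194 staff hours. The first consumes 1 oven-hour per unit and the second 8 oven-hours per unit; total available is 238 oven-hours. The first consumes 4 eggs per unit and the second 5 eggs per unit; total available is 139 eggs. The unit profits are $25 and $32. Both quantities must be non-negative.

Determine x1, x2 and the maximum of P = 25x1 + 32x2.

Vertices and P = 25x1 + 32x2:
  (0, 0) → P = 0
  (0, 194/7) → P = 6208/7
  (89/4, 0) → P = 2225/4
  (39/4, 20) → P = 3535/4
  (1, 27) → P = 889

x1 = 1, x2 = 27, maximum P = 889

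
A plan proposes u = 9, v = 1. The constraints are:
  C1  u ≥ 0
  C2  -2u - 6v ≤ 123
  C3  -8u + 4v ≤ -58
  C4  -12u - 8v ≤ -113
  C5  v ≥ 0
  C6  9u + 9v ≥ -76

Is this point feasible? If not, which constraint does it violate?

feasible

C1: 9 ≥ 0 ✓
C2: -24 ≤ 123 ✓
C3: -68 ≤ -58 ✓
C4: -116 ≤ -113 ✓
C5: 1 ≥ 0 ✓
C6: 90 ≥ -76 ✓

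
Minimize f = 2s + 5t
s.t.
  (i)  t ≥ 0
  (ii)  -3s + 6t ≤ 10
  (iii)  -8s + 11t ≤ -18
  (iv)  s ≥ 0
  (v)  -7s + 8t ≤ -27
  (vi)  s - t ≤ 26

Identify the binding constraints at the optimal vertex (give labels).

(i) and (v)

Extreme points and f = 2s + 5t:
  (27/7, 0) → f = 54/7
  (26, 0) → f = 52
  (218/15, 134/15) → f = 1106/15
  (166/3, 88/3) → f = 772/3
  (153/13, 90/13) → f = 756/13

The minimum is at (27/7, 0). Substituting into each constraint, equality holds for (i) and (v); the remaining constraints have slack.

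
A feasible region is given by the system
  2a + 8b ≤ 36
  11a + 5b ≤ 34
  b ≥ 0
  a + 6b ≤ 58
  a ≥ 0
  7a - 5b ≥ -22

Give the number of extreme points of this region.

Intersecting each pair of boundary lines and keeping only the points that satisfy every inequality leaves:
  (46/39, 164/39)
  (2/33, 148/33)
  (34/11, 0)
  (0, 0)
  (0, 22/5)

5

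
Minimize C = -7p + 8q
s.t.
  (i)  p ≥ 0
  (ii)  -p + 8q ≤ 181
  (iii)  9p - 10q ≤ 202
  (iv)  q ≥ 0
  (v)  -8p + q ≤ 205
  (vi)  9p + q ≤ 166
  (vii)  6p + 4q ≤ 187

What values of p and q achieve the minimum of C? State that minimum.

p = 166/9, q = 0, minimum C = -1162/9

Corner points and C = -7p + 8q:
  (0, 181/8) → C = 181
  (0, 0) → C = 0
  (193/13, 1273/52) → C = 1195/13
  (166/9, 0) → C = -1162/9
  (159/10, 229/10) → C = 719/10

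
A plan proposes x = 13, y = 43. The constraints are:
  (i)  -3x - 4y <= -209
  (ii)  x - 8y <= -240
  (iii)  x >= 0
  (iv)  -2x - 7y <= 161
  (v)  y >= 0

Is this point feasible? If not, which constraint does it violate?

(i): -211 ≤ -209 ✓
(ii): -331 ≤ -240 ✓
(iii): 13 ≥ 0 ✓
(iv): -327 ≤ 161 ✓
(v): 43 ≥ 0 ✓

feasible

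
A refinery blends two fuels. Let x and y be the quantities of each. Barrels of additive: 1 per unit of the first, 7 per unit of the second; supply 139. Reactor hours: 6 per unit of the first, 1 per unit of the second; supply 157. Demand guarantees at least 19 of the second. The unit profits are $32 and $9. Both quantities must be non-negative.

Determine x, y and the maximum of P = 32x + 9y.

x = 6, y = 19, maximum P = 363

Extreme points and P = 32x + 9y:
  (0, 139/7) → P = 1251/7
  (0, 19) → P = 171
  (6, 19) → P = 363

The binding constraints are x + 7y = 139 and y = 19.
Solving simultaneously gives x = 6, y = 19.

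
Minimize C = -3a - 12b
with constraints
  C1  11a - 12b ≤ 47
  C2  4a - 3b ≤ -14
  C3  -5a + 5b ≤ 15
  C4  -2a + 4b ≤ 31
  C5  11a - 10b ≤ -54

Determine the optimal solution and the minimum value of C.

Feasible corners and C = -3a - 12b:
  (-83, -80) → C = 1209
  (-559/11, -101/2) → C = 8343/11
  (-24, -21) → C = 324

The optimum lies where -5a + 5b = 15 and 11a - 10b = -54.
Solving simultaneously gives a = -24, b = -21.

a = -24, b = -21, minimum C = 324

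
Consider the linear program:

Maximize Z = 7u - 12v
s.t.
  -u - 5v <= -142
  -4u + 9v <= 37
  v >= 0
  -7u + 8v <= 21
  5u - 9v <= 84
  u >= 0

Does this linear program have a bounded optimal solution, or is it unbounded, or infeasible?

bounded optimum

Extreme points and Z = 7u - 12v:
  (1093/29, 605/29) → Z = 391/29
  (849/17, 313/17) → Z = 2187/17
  (121, 521/9) → Z = 457/3
The feasible region has finitely many vertices and no improving ray; the maximum is 457/3 at (121, 521/9).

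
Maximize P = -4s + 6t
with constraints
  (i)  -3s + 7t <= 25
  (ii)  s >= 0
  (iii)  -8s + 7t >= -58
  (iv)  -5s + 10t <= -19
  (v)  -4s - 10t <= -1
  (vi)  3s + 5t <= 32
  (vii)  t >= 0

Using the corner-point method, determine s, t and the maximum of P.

The optimum lies where -5s + 10t = -19 and t = 0.
Solving simultaneously gives s = 19/5, t = 0.

s = 19/5, t = 0, maximum P = -76/5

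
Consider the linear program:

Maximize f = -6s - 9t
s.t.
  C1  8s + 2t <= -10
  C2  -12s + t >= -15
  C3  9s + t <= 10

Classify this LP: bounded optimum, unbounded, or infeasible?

unbounded

From the feasible point (5/8, -15/2), moving in the direction (-1, -12) keeps every constraint satisfied while f increases without bound.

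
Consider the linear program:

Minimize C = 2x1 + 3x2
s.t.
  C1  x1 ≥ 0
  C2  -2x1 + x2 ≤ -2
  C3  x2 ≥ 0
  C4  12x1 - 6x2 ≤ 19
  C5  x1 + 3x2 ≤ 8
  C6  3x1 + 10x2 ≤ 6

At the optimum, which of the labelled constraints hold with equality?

Extreme points and C = 2x1 + 3x2:
  (1, 0) → C = 2
  (26/23, 6/23) → C = 70/23
  (19/12, 0) → C = 19/6
  (113/69, 5/46) → C = 497/138

The minimum is at (1, 0). Substituting into each constraint, equality holds for C2 and C3; the remaining constraints have slack.

C2 and C3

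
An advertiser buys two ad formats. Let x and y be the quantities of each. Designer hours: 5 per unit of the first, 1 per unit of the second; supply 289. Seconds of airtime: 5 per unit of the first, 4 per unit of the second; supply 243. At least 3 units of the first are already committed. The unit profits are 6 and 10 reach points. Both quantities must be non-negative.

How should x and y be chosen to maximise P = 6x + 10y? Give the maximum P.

Feasible corners and P = 6x + 10y:
  (243/5, 0) → P = 1458/5
  (3, 0) → P = 18
  (3, 57) → P = 588

At the optimal vertex, 5x + 4y = 243 and x = 3.
Solving simultaneously gives x = 3, y = 57.

x = 3, y = 57, maximum P = 588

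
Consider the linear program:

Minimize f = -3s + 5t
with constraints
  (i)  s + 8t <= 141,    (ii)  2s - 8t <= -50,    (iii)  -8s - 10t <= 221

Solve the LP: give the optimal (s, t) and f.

s = 91/3, t = 83/6, minimum f = -131/6

Feasible corners and f = -3s + 5t:
  (91/3, 83/6) → f = -131/6
  (-1589/27, 1349/54) → f = 16279/54
  (-27, -1/2) → f = 157/2

At the optimal vertex, s + 8t = 141 and 2s - 8t = -50.
Solving simultaneously gives s = 91/3, t = 83/6.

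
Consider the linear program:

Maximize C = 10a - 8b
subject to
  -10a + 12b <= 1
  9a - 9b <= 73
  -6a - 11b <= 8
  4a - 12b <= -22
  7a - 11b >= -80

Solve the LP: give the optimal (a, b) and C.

a = 1523/36, b = 1231/36, maximum C = 299/2

Feasible corners and C = 10a - 8b:
  (7/2, 3) → C = 11
  (73/2, 61/2) → C = 121
  (179/12, 245/36) → C = 1705/18
  (1523/36, 1231/36) → C = 299/2

The optimum lies where 9a - 9b = 73 and 7a - 11b = -80.
Solving simultaneously gives a = 1523/36, b = 1231/36.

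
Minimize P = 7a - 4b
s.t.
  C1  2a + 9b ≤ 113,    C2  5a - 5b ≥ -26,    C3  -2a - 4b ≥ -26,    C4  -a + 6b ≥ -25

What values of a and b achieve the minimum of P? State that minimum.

a = -281/25, b = -151/25, minimum P = -1363/25

Vertices and P = 7a - 4b:
  (13/15, 91/15) → P = -91/5
  (-281/25, -151/25) → P = -1363/25
  (16, -3/2) → P = 118

The binding constraints are 5a - 5b = -26 and -a + 6b = -25.
Solving simultaneously gives a = -281/25, b = -151/25.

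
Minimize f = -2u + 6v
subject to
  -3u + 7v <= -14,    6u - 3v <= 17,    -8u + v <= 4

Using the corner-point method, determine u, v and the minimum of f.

u = -29/18, v = -80/9, minimum f = -451/9

Corner points and f = -2u + 6v:
  (7/3, -1) → f = -32/3
  (-42/53, -124/53) → f = -660/53
  (-29/18, -80/9) → f = -451/9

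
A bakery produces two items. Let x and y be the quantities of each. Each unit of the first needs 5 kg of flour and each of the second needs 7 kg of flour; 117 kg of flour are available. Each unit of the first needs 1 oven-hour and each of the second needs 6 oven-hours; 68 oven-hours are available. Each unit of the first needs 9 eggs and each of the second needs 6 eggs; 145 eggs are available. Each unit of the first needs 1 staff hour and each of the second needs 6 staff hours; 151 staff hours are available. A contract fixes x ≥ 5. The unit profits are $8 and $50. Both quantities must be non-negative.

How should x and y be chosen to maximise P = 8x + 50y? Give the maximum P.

x = 5, y = 21/2, maximum P = 565

The binding constraints are x + 6y = 68 and x = 5.
Solving simultaneously gives x = 5, y = 21/2.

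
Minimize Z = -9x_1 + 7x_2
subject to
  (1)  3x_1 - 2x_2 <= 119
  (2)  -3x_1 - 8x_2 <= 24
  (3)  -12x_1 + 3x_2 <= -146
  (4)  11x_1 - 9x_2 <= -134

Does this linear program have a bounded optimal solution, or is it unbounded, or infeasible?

bounded optimum

Feasible corners and Z = -9x_1 + 7x_2:
  (1339/5, 1711/5) → Z = -74/5
  (572/25, 3214/75) → Z = 7054/75
The feasible region has finitely many vertices and no improving ray; the minimum is -74/5 at (1339/5, 1711/5).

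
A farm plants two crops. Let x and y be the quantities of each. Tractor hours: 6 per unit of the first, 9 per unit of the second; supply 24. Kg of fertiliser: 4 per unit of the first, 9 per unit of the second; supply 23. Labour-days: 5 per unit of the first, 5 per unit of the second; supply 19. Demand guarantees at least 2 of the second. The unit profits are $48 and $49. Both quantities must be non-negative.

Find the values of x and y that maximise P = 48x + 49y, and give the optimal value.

Feasible corners and P = 48x + 49y:
  (0, 23/9) → P = 1127/9
  (0, 2) → P = 98
  (1/2, 7/3) → P = 415/3
  (1, 2) → P = 146

x = 1, y = 2, maximum P = 146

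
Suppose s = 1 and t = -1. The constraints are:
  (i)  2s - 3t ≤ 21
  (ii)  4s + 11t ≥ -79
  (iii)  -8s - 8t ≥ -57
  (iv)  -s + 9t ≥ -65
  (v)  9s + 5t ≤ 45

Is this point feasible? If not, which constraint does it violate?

(i): 5 ≤ 21 ✓
(ii): -7 ≥ -79 ✓
(iii): 0 ≥ -57 ✓
(iv): -10 ≥ -65 ✓
(v): 4 ≤ 45 ✓

feasible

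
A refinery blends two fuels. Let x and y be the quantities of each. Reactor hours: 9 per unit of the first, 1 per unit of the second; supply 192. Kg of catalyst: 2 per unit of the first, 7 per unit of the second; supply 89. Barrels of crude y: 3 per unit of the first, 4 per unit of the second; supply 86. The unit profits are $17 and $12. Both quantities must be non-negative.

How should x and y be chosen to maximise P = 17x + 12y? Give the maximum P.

x = 62/3, y = 6, maximum P = 1270/3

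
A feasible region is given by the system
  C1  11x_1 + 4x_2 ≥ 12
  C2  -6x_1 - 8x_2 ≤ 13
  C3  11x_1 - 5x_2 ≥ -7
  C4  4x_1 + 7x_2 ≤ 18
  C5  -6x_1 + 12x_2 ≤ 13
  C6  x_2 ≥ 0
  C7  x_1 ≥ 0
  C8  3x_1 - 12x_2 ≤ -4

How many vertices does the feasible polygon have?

The feasible vertices (each the meet of two boundaries and inside every other half-plane) are:
  (23/39, 215/156)
  (8/9, 5/9)
  (25/18, 16/9)
  (188/69, 70/69)

4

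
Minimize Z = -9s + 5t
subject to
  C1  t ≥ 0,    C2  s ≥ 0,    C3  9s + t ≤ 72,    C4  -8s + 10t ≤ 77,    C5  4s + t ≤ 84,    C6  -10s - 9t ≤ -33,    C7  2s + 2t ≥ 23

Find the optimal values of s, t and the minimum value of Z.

At the optimal vertex, 9s + t = 72 and 2s + 2t = 23.
Solving simultaneously gives s = 121/16, t = 63/16.

s = 121/16, t = 63/16, minimum Z = -387/8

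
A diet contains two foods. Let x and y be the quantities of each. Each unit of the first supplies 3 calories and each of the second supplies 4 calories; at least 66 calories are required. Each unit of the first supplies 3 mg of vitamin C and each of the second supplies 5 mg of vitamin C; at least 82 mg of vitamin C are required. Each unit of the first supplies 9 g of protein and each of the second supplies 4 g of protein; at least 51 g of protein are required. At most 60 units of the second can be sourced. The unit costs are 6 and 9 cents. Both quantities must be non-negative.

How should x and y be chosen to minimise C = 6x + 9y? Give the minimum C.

x = 2/3, y = 16, minimum C = 148

The feasible region is unbounded (it extends along (1, 0)), but C strictly increases along every unbounded feasible direction, so there is no improving ray and the minimum is attained at a vertex.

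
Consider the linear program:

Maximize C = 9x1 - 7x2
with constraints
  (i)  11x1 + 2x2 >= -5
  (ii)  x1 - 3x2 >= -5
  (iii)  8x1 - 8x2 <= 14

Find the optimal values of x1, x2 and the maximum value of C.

x1 = 41/8, x2 = 27/8, maximum C = 45/2

Corner points and C = 9x1 - 7x2:
  (-5/7, 10/7) → C = -115/7
  (-3/26, -97/52) → C = 625/52
  (41/8, 27/8) → C = 45/2

The binding constraints are x1 - 3x2 = -5 and 8x1 - 8x2 = 14.
Solving simultaneously gives x1 = 41/8, x2 = 27/8.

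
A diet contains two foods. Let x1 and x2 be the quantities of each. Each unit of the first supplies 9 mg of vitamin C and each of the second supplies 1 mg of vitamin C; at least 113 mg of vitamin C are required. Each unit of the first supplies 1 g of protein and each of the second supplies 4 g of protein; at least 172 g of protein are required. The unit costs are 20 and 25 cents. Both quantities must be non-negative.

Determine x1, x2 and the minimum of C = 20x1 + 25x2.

x1 = 8, x2 = 41, minimum C = 1185

Vertices and C = 20x1 + 25x2:
  (0, 113) → C = 2825
  (172, 0) → C = 3440
  (8, 41) → C = 1185
The feasible region is unbounded (it extends along (0, 1), (1, 0)), but C strictly increases along every unbounded feasible direction, so there is no improving ray and the minimum is attained at a vertex.

At the optimal vertex, 9x1 + x2 = 113 and x1 + 4x2 = 172.
Solving simultaneously gives x1 = 8, x2 = 41.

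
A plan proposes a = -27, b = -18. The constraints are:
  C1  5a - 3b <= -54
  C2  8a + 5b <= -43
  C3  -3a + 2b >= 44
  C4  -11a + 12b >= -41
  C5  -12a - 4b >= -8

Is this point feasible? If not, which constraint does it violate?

C1: -81 ≤ -54 ✓
C2: -306 ≤ -43 ✓
C3: 45 ≥ 44 ✓
C4: 81 ≥ -41 ✓
C5: 396 ≥ -8 ✓

feasible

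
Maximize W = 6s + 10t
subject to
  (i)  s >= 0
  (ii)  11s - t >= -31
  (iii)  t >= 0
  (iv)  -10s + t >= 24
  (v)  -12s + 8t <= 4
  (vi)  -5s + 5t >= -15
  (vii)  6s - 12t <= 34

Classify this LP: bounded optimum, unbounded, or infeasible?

The boundaries s = 0 and 11s - t = -31 meet at (0, 31), but that point violates -12s + 8t ≤ 4. Every candidate vertex is excluded by some other constraint, so the feasible region is empty.

infeasible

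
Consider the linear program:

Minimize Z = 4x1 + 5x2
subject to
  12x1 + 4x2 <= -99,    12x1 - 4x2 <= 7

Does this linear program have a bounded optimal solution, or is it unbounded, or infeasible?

unbounded

From the feasible point (-23/6, -53/4), moving in the direction (-4, -12) keeps every constraint satisfied while Z decreases without bound.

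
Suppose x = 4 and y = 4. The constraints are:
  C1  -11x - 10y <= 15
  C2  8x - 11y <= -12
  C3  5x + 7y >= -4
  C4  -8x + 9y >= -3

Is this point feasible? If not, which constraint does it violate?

feasible

C1: -84 ≤ 15 ✓
C2: -12 ≤ -12 ✓
C3: 48 ≥ -4 ✓
C4: 4 ≥ -3 ✓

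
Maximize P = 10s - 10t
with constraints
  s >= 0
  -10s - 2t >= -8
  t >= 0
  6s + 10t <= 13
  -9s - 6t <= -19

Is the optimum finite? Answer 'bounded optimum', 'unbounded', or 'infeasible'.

The boundaries s = 0 and -10s - 2t = -8 meet at (0, 4), but that point violates 6s + 10t ≤ 13. Every candidate vertex is excluded by some other constraint, so the feasible region is empty.

infeasible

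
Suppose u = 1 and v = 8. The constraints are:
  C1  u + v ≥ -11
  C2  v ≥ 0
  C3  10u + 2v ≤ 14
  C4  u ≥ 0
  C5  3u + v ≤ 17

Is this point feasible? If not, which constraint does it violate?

Constraint C3: 10u + 2v = 26, which is not ≤ 14. All other constraints are satisfied.

not feasible — violates C3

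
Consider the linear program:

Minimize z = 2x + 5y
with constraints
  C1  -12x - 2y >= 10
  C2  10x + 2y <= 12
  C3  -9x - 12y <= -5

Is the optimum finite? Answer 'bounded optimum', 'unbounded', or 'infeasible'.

bounded optimum

Corner points and z = 2x + 5y:
  (-11, 61) → z = 283
  (-65/63, 25/21) → z = 35/9
The feasible region has finitely many vertices and no improving ray; the minimum is 35/9 at (-65/63, 25/21).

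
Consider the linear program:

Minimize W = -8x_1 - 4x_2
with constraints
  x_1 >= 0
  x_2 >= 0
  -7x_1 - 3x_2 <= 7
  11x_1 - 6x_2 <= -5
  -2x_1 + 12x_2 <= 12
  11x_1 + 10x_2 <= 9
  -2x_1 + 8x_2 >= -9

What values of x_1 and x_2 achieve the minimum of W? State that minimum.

x_1 = 1/44, x_2 = 7/8, minimum W = -81/22

Extreme points and W = -8x_1 - 4x_2:
  (0, 5/6) → W = -10/3
  (0, 9/10) → W = -18/5
  (1/44, 7/8) → W = -81/22

The optimum lies where 11x_1 - 6x_2 = -5 and 11x_1 + 10x_2 = 9.
Solving simultaneously gives x_1 = 1/44, x_2 = 7/8.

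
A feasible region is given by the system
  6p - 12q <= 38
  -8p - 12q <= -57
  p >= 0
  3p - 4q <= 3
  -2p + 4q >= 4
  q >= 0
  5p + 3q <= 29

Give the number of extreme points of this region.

Pairwise boundary intersections that survive every other constraint:
  (0, 19/4)
  (45/14, 73/28)
  (0, 29/3)
  (4, 3)

4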